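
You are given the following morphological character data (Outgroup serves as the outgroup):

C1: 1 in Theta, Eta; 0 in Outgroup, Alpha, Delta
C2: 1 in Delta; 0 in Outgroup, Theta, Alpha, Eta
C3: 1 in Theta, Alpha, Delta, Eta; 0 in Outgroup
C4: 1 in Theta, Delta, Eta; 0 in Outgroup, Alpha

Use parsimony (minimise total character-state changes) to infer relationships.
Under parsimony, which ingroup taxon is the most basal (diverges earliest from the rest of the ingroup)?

The outgroup has state '0' for every character, so '1' is the derived state throughout.
C1: derived state '1' in Eta and Theta only — synapomorphy for {Eta, Theta}.
C2 (derived state '1') is unique to Delta (autapomorphy; uninformative for grouping).
C3 (derived state '1') is shared by all ingroup taxa — unites the whole ingroup.
C4: derived state '1' in Delta, Eta, and Theta only — synapomorphy for {Delta, Eta, Theta}.
Most parsimonious ingroup topology: (((Theta,Eta),Delta),Alpha).
Alpha is sister to the clade containing all other ingroup taxa, so it is the earliest-diverging (most basal) ingroup lineage.

Alpha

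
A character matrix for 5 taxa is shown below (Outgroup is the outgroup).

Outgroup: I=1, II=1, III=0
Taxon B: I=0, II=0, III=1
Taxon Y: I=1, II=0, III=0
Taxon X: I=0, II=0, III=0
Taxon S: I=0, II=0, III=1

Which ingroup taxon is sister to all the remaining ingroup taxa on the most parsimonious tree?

Taxon Y

Character polarity is set by the outgroup: the derived state is whichever differs from the outgroup's state, so for I, II the derived state is '0', and for the remaining characters it is '1'.
I (derived state '0') is shared by Taxon B, Taxon S, and Taxon X — a synapomorphy uniting that clade.
All ingroup taxa share the derived state '0' for II; it defines the ingroup but does not resolve relationships within it.
III: derived state '1' in Taxon B and Taxon S only — synapomorphy for {Taxon B, Taxon S}.
Most parsimonious ingroup topology: (((Taxon B,Taxon S),Taxon X),Taxon Y).
Taxon Y is sister to the clade containing all other ingroup taxa, so it is the earliest-diverging (most basal) ingroup lineage.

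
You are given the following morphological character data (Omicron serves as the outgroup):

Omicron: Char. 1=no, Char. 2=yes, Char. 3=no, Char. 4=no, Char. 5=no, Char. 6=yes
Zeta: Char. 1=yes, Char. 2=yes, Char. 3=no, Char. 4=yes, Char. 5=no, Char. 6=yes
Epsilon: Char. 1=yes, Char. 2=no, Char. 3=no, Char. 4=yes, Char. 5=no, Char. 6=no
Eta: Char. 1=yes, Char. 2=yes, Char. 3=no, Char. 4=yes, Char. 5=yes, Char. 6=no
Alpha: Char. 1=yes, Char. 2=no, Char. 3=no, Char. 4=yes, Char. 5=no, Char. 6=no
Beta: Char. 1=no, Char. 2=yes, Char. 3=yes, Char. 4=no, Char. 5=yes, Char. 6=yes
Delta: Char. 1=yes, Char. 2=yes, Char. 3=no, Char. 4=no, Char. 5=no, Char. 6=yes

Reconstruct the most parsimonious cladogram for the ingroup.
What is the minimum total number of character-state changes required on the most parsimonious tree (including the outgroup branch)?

Character polarity is set by the outgroup: the derived state is whichever differs from the outgroup's state, so for Char. 2, Char. 6 the derived state is 'no', and for the remaining characters it is 'yes'.
Only Alpha, Delta, Epsilon, Eta, and Zeta show the derived state 'yes' for Char. 1, supporting them as a clade.
Only Alpha and Epsilon show the derived state 'no' for Char. 2, supporting them as a clade.
Char. 3 (derived state 'yes') is unique to Beta (autapomorphy; uninformative for grouping).
Char. 4: derived state 'yes' in Alpha, Epsilon, Eta, and Zeta only — synapomorphy for {Alpha, Epsilon, Eta, Zeta}.
Char. 5 groups Beta and Eta, which is incompatible with the clades supported by the remaining characters; treating it as convergent (homoplasy) costs fewer steps than any alternative tree.
Char. 6: derived state 'no' in Alpha, Epsilon, and Eta only — synapomorphy for {Alpha, Epsilon, Eta}.
Most parsimonious ingroup topology: (((Zeta,((Epsilon,Alpha),Eta)),Delta),Beta).
Changes per character on this tree: Char. 1: 1; Char. 2: 1; Char. 3: 1; Char. 4: 1; Char. 5: 2; Char. 6: 1.
Total = 7.

7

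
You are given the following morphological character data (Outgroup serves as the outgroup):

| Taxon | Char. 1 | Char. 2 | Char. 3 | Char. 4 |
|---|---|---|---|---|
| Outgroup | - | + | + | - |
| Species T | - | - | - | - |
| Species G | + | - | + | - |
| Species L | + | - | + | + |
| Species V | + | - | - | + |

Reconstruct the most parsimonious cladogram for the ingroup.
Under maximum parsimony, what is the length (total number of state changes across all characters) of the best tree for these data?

Character polarity is set by the outgroup: the derived state is whichever differs from the outgroup's state, so for Char. 2, Char. 3 the derived state is '-', and for the remaining characters it is '+'.
Char. 1: derived state '+' in Species G, Species L, and Species V only — synapomorphy for {Species G, Species L, Species V}.
All ingroup taxa share the derived state '-' for Char. 2; it defines the ingroup but does not resolve relationships within it.
Char. 3 groups Species T and Species V, which is incompatible with the clades supported by the remaining characters; treating it as convergent (homoplasy) costs fewer steps than any alternative tree.
Only Species L and Species V show the derived state '+' for Char. 4, supporting them as a clade.
Most parsimonious ingroup topology: (Species T,(Species G,(Species L,Species V))).
Changes per character on this tree: Char. 1: 1; Char. 2: 1; Char. 3: 2; Char. 4: 1.
Total = 5.

5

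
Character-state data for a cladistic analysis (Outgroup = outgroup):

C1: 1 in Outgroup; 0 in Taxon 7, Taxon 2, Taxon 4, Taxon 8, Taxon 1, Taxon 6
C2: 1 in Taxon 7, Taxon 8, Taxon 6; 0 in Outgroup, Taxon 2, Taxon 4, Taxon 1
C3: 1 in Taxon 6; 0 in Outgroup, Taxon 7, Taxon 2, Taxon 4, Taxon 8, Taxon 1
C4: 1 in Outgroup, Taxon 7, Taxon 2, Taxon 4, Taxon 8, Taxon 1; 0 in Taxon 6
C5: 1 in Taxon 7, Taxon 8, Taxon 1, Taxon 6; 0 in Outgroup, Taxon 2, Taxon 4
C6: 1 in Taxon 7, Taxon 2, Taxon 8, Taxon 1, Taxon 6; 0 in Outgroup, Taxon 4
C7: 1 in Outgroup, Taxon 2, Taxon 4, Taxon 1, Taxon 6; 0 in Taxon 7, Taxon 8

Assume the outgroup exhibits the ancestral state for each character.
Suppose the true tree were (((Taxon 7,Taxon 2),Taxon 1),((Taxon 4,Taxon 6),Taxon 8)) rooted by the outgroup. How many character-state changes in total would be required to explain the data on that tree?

Map each character onto (((Taxon 7,Taxon 2),Taxon 1),((Taxon 4,Taxon 6),Taxon 8)) (rooted by Outgroup) and count the minimum state changes it requires (Fitch parsimony):
C1: 1; C2: 3; C3: 1; C4: 1; C5: 3; C6: 2; C7: 2.
Total tree length = 13.

13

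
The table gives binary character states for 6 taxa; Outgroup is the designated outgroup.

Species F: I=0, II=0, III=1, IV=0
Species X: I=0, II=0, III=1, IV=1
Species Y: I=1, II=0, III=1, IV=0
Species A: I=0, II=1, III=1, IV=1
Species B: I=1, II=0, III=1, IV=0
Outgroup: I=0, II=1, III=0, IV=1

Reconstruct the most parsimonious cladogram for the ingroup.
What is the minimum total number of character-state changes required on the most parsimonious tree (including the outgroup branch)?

Character polarity is set by the outgroup: the derived state is whichever differs from the outgroup's state, so for II, IV the derived state is '0', and for the remaining characters it is '1'.
I: derived state '1' in Species B and Species Y only — synapomorphy for {Species B, Species Y}.
Only Species B, Species F, Species X, and Species Y show the derived state '0' for II, supporting them as a clade.
All ingroup taxa share the derived state '1' for III; it defines the ingroup but does not resolve relationships within it.
IV (derived state '0') is shared by Species B, Species F, and Species Y — a synapomorphy uniting that clade.
Most parsimonious ingroup topology: (Species A,(((Species B,Species Y),Species F),Species X)).
Changes per character on this tree: I: 1; II: 1; III: 1; IV: 1.
Total = 4.

4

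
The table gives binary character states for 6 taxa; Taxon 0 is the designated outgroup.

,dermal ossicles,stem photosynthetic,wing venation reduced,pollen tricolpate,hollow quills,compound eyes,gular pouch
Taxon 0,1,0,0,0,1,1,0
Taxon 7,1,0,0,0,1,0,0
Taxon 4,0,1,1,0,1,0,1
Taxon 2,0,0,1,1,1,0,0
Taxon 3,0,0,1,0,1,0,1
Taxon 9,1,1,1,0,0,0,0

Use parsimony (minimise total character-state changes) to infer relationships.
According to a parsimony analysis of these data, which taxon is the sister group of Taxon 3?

Character polarity is set by the outgroup: the derived state is whichever differs from the outgroup's state, so for dermal ossicles, hollow quills, compound eyes the derived state is '0', and for the remaining characters it is '1'.
dermal ossicles: derived state '0' in Taxon 2, Taxon 3, and Taxon 4 only — synapomorphy for {Taxon 2, Taxon 3, Taxon 4}.
stem photosynthetic groups Taxon 4 and Taxon 9, which is incompatible with the clades supported by the remaining characters; treating it as convergent (homoplasy) costs fewer steps than any alternative tree.
wing venation reduced (derived state '1') is shared by Taxon 2, Taxon 3, Taxon 4, and Taxon 9 — a synapomorphy uniting that clade.
pollen tricolpate: derived state '1' in Taxon 2 only — an autapomorphy, so it tells us nothing about relationships among taxa.
hollow quills (derived state '0') is unique to Taxon 9 (autapomorphy; uninformative for grouping).
compound eyes (derived state '0') is shared by all ingroup taxa — unites the whole ingroup.
Only Taxon 3 and Taxon 4 show the derived state '1' for gular pouch, supporting them as a clade.
Most parsimonious ingroup topology: (Taxon 7,(((Taxon 4,Taxon 3),Taxon 2),Taxon 9)).
Taxon 3 and Taxon 4 form a cherry on this tree, so they are sister taxa.

Taxon 4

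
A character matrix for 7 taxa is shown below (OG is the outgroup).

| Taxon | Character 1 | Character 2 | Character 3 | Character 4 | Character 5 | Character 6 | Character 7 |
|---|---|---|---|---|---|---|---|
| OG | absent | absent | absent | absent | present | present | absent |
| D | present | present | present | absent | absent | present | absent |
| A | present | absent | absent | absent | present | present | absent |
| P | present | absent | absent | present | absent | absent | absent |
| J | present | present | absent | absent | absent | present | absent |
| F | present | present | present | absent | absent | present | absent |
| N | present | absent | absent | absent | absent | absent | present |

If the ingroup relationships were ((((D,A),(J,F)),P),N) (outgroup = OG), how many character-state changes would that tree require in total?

11

Map each character onto ((((D,A),(J,F)),P),N) (rooted by OG) and count the minimum state changes it requires (Fitch parsimony):
Character 1: 1; Character 2: 2; Character 3: 2; Character 4: 1; Character 5: 2; Character 6: 2; Character 7: 1.
Total tree length = 11.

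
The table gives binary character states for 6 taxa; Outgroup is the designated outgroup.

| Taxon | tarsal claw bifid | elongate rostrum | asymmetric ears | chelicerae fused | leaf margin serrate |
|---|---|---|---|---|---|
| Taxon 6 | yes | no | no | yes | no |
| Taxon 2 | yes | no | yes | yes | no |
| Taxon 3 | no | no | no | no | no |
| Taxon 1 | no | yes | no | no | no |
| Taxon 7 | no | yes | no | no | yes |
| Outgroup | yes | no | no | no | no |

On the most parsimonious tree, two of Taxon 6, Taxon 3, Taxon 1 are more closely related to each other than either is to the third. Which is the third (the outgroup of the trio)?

Character polarity is set by the outgroup: the derived state is whichever differs from the outgroup's state, so for tarsal claw bifid the derived state is 'no', and for the remaining characters it is 'yes'.
tarsal claw bifid (derived state 'no') is shared by Taxon 1, Taxon 3, and Taxon 7 — a synapomorphy uniting that clade.
elongate rostrum (derived state 'yes') is shared by Taxon 1 and Taxon 7 — a synapomorphy uniting that clade.
asymmetric ears: derived state 'yes' in Taxon 2 only — an autapomorphy, so it tells us nothing about relationships among taxa.
Only Taxon 2 and Taxon 6 show the derived state 'yes' for chelicerae fused, supporting them as a clade.
leaf margin serrate: derived state 'yes' in Taxon 7 only — an autapomorphy, so it tells us nothing about relationships among taxa.
Most parsimonious ingroup topology: ((Taxon 2,Taxon 6),(Taxon 3,(Taxon 7,Taxon 1))).
Taxon 3 and Taxon 1 share a more recent common ancestor with each other than either does with Taxon 6, so Taxon 6 is the least closely related of the three.

Taxon 6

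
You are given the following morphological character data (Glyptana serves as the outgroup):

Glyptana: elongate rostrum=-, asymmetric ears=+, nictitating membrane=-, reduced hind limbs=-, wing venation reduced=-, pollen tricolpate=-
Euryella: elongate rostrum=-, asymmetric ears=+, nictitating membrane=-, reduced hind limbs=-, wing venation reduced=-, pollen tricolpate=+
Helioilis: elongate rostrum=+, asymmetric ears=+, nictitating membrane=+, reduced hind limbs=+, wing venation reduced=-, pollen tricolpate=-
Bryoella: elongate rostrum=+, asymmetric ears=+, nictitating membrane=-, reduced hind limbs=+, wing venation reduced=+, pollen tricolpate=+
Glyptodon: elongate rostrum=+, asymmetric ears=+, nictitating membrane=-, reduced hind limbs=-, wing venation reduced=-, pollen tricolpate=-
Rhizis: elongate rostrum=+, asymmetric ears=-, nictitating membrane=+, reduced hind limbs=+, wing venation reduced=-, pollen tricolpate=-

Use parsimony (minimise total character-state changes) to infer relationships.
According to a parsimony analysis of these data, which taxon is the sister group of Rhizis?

Helioilis

Character polarity is set by the outgroup: the derived state is whichever differs from the outgroup's state, so for asymmetric ears the derived state is '-', and for the remaining characters it is '+'.
elongate rostrum (derived state '+') is shared by Bryoella, Glyptodon, Helioilis, and Rhizis — a synapomorphy uniting that clade.
asymmetric ears (derived state '-') is unique to Rhizis (autapomorphy; uninformative for grouping).
nictitating membrane (derived state '+') is shared by Helioilis and Rhizis — a synapomorphy uniting that clade.
Only Bryoella, Helioilis, and Rhizis show the derived state '+' for reduced hind limbs, supporting them as a clade.
wing venation reduced (derived state '+') is unique to Bryoella (autapomorphy; uninformative for grouping).
pollen tricolpate (state '+') occurs in Bryoella and Euryella but conflicts with the nesting implied by the other characters — most parsimoniously interpreted as homoplasy.
Most parsimonious ingroup topology: (Euryella,(((Helioilis,Rhizis),Bryoella),Glyptodon)).
Rhizis and Helioilis form a cherry on this tree, so they are sister taxa.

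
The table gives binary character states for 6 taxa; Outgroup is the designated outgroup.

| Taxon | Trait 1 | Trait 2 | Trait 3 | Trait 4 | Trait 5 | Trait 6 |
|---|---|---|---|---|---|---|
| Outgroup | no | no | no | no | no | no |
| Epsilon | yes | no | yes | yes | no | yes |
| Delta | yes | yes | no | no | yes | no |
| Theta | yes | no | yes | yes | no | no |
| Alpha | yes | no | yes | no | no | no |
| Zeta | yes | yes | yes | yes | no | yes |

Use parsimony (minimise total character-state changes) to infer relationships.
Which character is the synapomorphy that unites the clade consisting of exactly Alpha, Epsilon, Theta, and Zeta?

The outgroup has state 'no' for every character, so 'yes' is the derived state throughout.
Trait 1 (derived state 'yes') is shared by all ingroup taxa — unites the whole ingroup.
Trait 2 groups Delta and Zeta, which is incompatible with the clades supported by the remaining characters; treating it as convergent (homoplasy) costs fewer steps than any alternative tree.
Trait 3 (derived state 'yes') is shared by Alpha, Epsilon, Theta, and Zeta — a synapomorphy uniting that clade.
Trait 4 (derived state 'yes') is shared by Epsilon, Theta, and Zeta — a synapomorphy uniting that clade.
Trait 5 (derived state 'yes') is unique to Delta (autapomorphy; uninformative for grouping).
Trait 6: derived state 'yes' in Epsilon and Zeta only — synapomorphy for {Epsilon, Zeta}.
Most parsimonious ingroup topology: ((((Epsilon,Zeta),Theta),Alpha),Delta).
The clade {Alpha, Epsilon, Theta, Zeta} is supported by Trait 3: its derived state 'yes' occurs in exactly those taxa and in no other taxon (including the outgroup).

Trait 3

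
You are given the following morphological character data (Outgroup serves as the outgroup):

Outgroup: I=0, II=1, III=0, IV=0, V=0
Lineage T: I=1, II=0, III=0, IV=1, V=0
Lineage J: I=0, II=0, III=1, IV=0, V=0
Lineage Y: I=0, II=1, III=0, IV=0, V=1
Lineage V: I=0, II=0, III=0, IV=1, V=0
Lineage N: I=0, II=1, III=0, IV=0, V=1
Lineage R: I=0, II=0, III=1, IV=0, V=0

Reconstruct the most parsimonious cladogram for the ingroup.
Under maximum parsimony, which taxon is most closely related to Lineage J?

Character polarity is set by the outgroup: the derived state is whichever differs from the outgroup's state, so for II the derived state is '0', and for the remaining characters it is '1'.
I (derived state '1') is unique to Lineage T (autapomorphy; uninformative for grouping).
Only Lineage J, Lineage R, Lineage T, and Lineage V show the derived state '0' for II, supporting them as a clade.
III: derived state '1' in Lineage J and Lineage R only — synapomorphy for {Lineage J, Lineage R}.
IV (derived state '1') is shared by Lineage T and Lineage V — a synapomorphy uniting that clade.
V (derived state '1') is shared by Lineage N and Lineage Y — a synapomorphy uniting that clade.
Most parsimonious ingroup topology: (((Lineage T,Lineage V),(Lineage J,Lineage R)),(Lineage Y,Lineage N)).
Lineage J and Lineage R form a cherry on this tree, so they are sister taxa.

Lineage R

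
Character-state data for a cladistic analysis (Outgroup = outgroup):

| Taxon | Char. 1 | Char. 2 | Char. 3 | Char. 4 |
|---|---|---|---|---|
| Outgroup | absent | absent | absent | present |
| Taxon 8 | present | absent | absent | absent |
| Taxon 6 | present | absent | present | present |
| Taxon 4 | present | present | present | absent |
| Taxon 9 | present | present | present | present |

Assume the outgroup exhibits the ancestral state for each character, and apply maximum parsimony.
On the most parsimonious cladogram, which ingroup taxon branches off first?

Character polarity is set by the outgroup: the derived state is whichever differs from the outgroup's state, so for Char. 4 the derived state is 'absent', and for the remaining characters it is 'present'.
All ingroup taxa share the derived state 'present' for Char. 1; it defines the ingroup but does not resolve relationships within it.
Only Taxon 4 and Taxon 9 show the derived state 'present' for Char. 2, supporting them as a clade.
Char. 3: derived state 'present' in Taxon 4, Taxon 6, and Taxon 9 only — synapomorphy for {Taxon 4, Taxon 6, Taxon 9}.
Char. 4 groups Taxon 4 and Taxon 8, which is incompatible with the clades supported by the remaining characters; treating it as convergent (homoplasy) costs fewer steps than any alternative tree.
Most parsimonious ingroup topology: (Taxon 8,(Taxon 6,(Taxon 4,Taxon 9))).
Taxon 8 is sister to the clade containing all other ingroup taxa, so it is the earliest-diverging (most basal) ingroup lineage.

Taxon 8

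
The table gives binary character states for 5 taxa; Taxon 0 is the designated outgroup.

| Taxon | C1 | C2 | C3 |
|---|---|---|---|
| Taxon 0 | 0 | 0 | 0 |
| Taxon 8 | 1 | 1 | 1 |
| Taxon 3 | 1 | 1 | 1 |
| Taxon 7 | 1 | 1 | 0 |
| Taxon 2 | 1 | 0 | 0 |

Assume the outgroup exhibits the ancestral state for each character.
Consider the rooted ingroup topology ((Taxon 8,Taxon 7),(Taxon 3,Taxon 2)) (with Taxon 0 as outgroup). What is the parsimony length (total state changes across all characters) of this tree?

Map each character onto ((Taxon 8,Taxon 7),(Taxon 3,Taxon 2)) (rooted by Taxon 0) and count the minimum state changes it requires (Fitch parsimony):
C1: 1; C2: 2; C3: 2.
Total tree length = 5.

5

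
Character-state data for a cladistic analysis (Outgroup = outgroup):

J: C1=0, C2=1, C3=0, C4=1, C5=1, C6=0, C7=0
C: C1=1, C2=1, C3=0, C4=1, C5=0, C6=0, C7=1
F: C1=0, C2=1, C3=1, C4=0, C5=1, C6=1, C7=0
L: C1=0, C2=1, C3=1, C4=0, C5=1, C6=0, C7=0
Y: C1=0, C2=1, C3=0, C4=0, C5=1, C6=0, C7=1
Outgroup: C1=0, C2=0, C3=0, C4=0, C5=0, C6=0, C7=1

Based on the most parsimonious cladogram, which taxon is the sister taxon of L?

F

Character polarity is set by the outgroup: the derived state is whichever differs from the outgroup's state, so for C7 the derived state is '0', and for the remaining characters it is '1'.
C1 (derived state '1') is unique to C (autapomorphy; uninformative for grouping).
C2 (derived state '1') is shared by all ingroup taxa — unites the whole ingroup.
C3 (derived state '1') is shared by F and L — a synapomorphy uniting that clade.
C4 groups C and J, which is incompatible with the clades supported by the remaining characters; treating it as convergent (homoplasy) costs fewer steps than any alternative tree.
C5: derived state '1' in F, J, L, and Y only — synapomorphy for {F, J, L, Y}.
C6 (derived state '1') is unique to F (autapomorphy; uninformative for grouping).
Only F, J, and L show the derived state '0' for C7, supporting them as a clade.
Most parsimonious ingroup topology: ((((F,L),J),Y),C).
L and F form a cherry on this tree, so they are sister taxa.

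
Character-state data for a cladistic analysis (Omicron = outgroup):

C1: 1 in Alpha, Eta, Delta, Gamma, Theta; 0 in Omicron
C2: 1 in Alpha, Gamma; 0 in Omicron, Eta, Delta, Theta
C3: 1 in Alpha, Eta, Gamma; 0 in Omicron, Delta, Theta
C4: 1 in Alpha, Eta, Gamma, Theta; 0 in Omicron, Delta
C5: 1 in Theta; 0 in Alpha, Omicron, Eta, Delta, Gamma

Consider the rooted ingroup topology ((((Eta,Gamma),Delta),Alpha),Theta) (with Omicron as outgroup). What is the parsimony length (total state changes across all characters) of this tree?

8

Map each character onto ((((Eta,Gamma),Delta),Alpha),Theta) (rooted by Omicron) and count the minimum state changes it requires (Fitch parsimony):
C1: 1; C2: 2; C3: 2; C4: 2; C5: 1.
Total tree length = 8.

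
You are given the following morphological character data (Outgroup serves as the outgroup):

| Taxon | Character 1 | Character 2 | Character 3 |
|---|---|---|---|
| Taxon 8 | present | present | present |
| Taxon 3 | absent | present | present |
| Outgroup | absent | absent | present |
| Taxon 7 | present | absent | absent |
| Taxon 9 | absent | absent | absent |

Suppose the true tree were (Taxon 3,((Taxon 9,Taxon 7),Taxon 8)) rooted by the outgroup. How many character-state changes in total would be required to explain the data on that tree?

5

Map each character onto (Taxon 3,((Taxon 9,Taxon 7),Taxon 8)) (rooted by Outgroup) and count the minimum state changes it requires (Fitch parsimony):
Character 1: 2; Character 2: 2; Character 3: 1.
Total tree length = 5.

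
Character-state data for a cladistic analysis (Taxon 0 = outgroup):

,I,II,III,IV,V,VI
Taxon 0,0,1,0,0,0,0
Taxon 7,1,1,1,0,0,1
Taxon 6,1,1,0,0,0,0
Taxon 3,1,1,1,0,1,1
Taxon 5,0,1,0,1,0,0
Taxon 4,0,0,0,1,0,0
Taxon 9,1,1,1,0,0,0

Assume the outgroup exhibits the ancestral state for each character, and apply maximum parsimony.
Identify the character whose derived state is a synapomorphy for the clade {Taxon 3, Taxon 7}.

Character polarity is set by the outgroup: the derived state is whichever differs from the outgroup's state, so for II the derived state is '0', and for the remaining characters it is '1'.
I (derived state '1') is shared by Taxon 3, Taxon 6, Taxon 7, and Taxon 9 — a synapomorphy uniting that clade.
II (derived state '0') is unique to Taxon 4 (autapomorphy; uninformative for grouping).
III (derived state '1') is shared by Taxon 3, Taxon 7, and Taxon 9 — a synapomorphy uniting that clade.
IV (derived state '1') is shared by Taxon 4 and Taxon 5 — a synapomorphy uniting that clade.
V (derived state '1') is unique to Taxon 3 (autapomorphy; uninformative for grouping).
VI (derived state '1') is shared by Taxon 3 and Taxon 7 — a synapomorphy uniting that clade.
Most parsimonious ingroup topology: ((((Taxon 7,Taxon 3),Taxon 9),Taxon 6),(Taxon 5,Taxon 4)).
The clade {Taxon 3, Taxon 7} is supported by VI: its derived state '1' occurs in exactly those taxa and in no other taxon (including the outgroup).

VI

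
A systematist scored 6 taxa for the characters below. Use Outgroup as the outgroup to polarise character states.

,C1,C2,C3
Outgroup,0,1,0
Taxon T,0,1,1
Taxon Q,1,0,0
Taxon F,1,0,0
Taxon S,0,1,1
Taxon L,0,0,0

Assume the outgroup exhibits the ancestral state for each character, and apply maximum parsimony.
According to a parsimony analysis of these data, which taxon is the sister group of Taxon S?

Character polarity is set by the outgroup: the derived state is whichever differs from the outgroup's state, so for C2 the derived state is '0', and for the remaining characters it is '1'.
Only Taxon F and Taxon Q show the derived state '1' for C1, supporting them as a clade.
Only Taxon F, Taxon L, and Taxon Q show the derived state '0' for C2, supporting them as a clade.
C3: derived state '1' in Taxon S and Taxon T only — synapomorphy for {Taxon S, Taxon T}.
Most parsimonious ingroup topology: ((Taxon T,Taxon S),((Taxon Q,Taxon F),Taxon L)).
Taxon S and Taxon T form a cherry on this tree, so they are sister taxa.

Taxon T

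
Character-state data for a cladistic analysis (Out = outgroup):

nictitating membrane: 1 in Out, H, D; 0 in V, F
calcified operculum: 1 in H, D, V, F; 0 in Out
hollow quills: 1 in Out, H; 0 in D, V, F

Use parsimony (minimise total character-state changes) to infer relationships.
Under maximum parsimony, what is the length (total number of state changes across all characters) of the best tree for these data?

Character polarity is set by the outgroup: the derived state is whichever differs from the outgroup's state, so for nictitating membrane, hollow quills the derived state is '0', and for the remaining characters it is '1'.
Only F and V show the derived state '0' for nictitating membrane, supporting them as a clade.
calcified operculum (derived state '1') is shared by all ingroup taxa — unites the whole ingroup.
hollow quills: derived state '0' in D, F, and V only — synapomorphy for {D, F, V}.
Most parsimonious ingroup topology: (H,(D,(V,F))).
Changes per character on this tree: nictitating membrane: 1; calcified operculum: 1; hollow quills: 1.
Total = 3.

3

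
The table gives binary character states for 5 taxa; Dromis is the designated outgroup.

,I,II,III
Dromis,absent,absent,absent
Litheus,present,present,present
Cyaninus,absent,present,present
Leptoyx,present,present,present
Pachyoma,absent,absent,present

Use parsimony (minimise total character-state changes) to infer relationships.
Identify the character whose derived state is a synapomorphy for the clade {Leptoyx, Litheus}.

The outgroup has state 'absent' for every character, so 'present' is the derived state throughout.
I: derived state 'present' in Leptoyx and Litheus only — synapomorphy for {Leptoyx, Litheus}.
Only Cyaninus, Leptoyx, and Litheus show the derived state 'present' for II, supporting them as a clade.
III (derived state 'present') is shared by all ingroup taxa — unites the whole ingroup.
Most parsimonious ingroup topology: (((Litheus,Leptoyx),Cyaninus),Pachyoma).
The clade {Leptoyx, Litheus} is supported by I: its derived state 'present' occurs in exactly those taxa and in no other taxon (including the outgroup).

I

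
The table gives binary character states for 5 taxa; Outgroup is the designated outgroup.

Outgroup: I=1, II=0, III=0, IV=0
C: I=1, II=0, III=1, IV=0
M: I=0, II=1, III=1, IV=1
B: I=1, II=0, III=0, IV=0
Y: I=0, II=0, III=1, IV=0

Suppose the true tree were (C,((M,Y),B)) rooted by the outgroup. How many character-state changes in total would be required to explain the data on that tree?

Map each character onto (C,((M,Y),B)) (rooted by Outgroup) and count the minimum state changes it requires (Fitch parsimony):
I: 1; II: 1; III: 2; IV: 1.
Total tree length = 5.

5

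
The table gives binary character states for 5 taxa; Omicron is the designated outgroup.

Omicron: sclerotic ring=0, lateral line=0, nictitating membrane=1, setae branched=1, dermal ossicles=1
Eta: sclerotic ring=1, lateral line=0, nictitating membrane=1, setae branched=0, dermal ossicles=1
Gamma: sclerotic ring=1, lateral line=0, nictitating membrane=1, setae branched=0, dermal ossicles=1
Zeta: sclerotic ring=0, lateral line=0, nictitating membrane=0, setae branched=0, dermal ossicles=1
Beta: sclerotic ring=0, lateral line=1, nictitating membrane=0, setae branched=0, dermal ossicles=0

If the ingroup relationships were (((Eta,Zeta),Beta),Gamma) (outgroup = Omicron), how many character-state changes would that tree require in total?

Map each character onto (((Eta,Zeta),Beta),Gamma) (rooted by Omicron) and count the minimum state changes it requires (Fitch parsimony):
sclerotic ring: 2; lateral line: 1; nictitating membrane: 2; setae branched: 1; dermal ossicles: 1.
Total tree length = 7.

7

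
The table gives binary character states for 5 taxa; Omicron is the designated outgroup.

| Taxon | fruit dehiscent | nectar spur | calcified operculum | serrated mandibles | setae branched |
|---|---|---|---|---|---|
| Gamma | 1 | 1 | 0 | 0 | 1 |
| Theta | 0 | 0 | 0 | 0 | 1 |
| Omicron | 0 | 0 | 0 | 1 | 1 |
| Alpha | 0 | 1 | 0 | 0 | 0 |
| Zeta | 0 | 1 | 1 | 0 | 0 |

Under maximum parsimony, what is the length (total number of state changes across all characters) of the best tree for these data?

5

Character polarity is set by the outgroup: the derived state is whichever differs from the outgroup's state, so for serrated mandibles, setae branched the derived state is '0', and for the remaining characters it is '1'.
fruit dehiscent: derived state '1' in Gamma only — an autapomorphy, so it tells us nothing about relationships among taxa.
nectar spur (derived state '1') is shared by Alpha, Gamma, and Zeta — a synapomorphy uniting that clade.
calcified operculum: derived state '1' in Zeta only — an autapomorphy, so it tells us nothing about relationships among taxa.
serrated mandibles (derived state '0') is shared by all ingroup taxa — unites the whole ingroup.
setae branched (derived state '0') is shared by Alpha and Zeta — a synapomorphy uniting that clade.
Most parsimonious ingroup topology: ((Gamma,(Zeta,Alpha)),Theta).
Changes per character on this tree: fruit dehiscent: 1; nectar spur: 1; calcified operculum: 1; serrated mandibles: 1; setae branched: 1.
Total = 5.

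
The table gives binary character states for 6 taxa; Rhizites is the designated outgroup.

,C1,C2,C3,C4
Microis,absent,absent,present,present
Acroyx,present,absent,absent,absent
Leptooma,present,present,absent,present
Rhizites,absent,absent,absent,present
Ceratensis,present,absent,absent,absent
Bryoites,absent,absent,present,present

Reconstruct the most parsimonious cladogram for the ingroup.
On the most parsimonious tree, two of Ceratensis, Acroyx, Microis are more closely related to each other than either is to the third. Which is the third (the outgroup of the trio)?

Microis

Character polarity is set by the outgroup: the derived state is whichever differs from the outgroup's state, so for C4 the derived state is 'absent', and for the remaining characters it is 'present'.
C1 (derived state 'present') is shared by Acroyx, Ceratensis, and Leptooma — a synapomorphy uniting that clade.
C2 (derived state 'present') is unique to Leptooma (autapomorphy; uninformative for grouping).
Only Bryoites and Microis show the derived state 'present' for C3, supporting them as a clade.
Only Acroyx and Ceratensis show the derived state 'absent' for C4, supporting them as a clade.
Most parsimonious ingroup topology: ((Bryoites,Microis),(Leptooma,(Acroyx,Ceratensis))).
Ceratensis and Acroyx share a more recent common ancestor with each other than either does with Microis, so Microis is the least closely related of the three.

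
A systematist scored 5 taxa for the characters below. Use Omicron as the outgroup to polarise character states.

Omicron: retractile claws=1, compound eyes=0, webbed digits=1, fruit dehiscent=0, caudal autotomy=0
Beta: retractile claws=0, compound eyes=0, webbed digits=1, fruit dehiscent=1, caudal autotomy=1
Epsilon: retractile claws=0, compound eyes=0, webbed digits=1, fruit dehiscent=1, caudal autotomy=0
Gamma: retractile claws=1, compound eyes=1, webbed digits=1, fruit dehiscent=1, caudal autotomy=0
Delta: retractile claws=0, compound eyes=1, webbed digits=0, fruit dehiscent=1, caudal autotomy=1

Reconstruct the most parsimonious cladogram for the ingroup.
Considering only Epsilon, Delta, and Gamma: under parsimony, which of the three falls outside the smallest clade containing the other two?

Character polarity is set by the outgroup: the derived state is whichever differs from the outgroup's state, so for retractile claws, webbed digits the derived state is '0', and for the remaining characters it is '1'.
retractile claws: derived state '0' in Beta, Delta, and Epsilon only — synapomorphy for {Beta, Delta, Epsilon}.
compound eyes (state '1') occurs in Delta and Gamma but conflicts with the nesting implied by the other characters — most parsimoniously interpreted as homoplasy.
webbed digits (derived state '0') is unique to Delta (autapomorphy; uninformative for grouping).
fruit dehiscent (derived state '1') is shared by all ingroup taxa — unites the whole ingroup.
caudal autotomy (derived state '1') is shared by Beta and Delta — a synapomorphy uniting that clade.
Most parsimonious ingroup topology: (((Beta,Delta),Epsilon),Gamma).
Epsilon and Delta share a more recent common ancestor with each other than either does with Gamma, so Gamma is the least closely related of the three.

Gamma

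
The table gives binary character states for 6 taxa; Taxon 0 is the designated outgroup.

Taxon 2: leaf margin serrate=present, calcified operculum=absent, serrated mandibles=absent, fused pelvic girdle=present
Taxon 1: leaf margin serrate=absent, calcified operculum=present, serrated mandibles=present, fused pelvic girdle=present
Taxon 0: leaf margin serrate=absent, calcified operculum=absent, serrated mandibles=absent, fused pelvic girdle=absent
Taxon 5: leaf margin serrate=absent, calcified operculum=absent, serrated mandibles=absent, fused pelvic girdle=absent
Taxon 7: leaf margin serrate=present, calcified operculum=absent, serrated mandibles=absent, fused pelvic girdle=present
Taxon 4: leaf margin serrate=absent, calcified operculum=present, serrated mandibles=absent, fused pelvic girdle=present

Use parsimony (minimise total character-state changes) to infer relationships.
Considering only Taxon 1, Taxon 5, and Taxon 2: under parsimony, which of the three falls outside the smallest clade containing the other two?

The outgroup has state 'absent' for every character, so 'present' is the derived state throughout.
leaf margin serrate (derived state 'present') is shared by Taxon 2 and Taxon 7 — a synapomorphy uniting that clade.
Only Taxon 1 and Taxon 4 show the derived state 'present' for calcified operculum, supporting them as a clade.
serrated mandibles: derived state 'present' in Taxon 1 only — an autapomorphy, so it tells us nothing about relationships among taxa.
fused pelvic girdle: derived state 'present' in Taxon 1, Taxon 2, Taxon 4, and Taxon 7 only — synapomorphy for {Taxon 1, Taxon 2, Taxon 4, Taxon 7}.
Most parsimonious ingroup topology: (Taxon 5,((Taxon 2,Taxon 7),(Taxon 4,Taxon 1))).
Taxon 2 and Taxon 1 share a more recent common ancestor with each other than either does with Taxon 5, so Taxon 5 is the least closely related of the three.

Taxon 5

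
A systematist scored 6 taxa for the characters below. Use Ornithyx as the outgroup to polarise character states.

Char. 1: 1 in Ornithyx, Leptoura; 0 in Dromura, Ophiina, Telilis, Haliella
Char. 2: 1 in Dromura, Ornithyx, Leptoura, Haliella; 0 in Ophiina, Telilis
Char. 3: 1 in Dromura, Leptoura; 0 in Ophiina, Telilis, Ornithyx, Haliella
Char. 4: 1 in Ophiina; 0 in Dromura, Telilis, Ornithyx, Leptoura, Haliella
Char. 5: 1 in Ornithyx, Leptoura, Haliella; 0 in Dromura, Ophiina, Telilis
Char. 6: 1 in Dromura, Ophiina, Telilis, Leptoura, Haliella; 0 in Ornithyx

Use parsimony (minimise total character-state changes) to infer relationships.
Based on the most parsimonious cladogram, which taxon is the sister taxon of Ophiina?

Telilis

Character polarity is set by the outgroup: the derived state is whichever differs from the outgroup's state, so for Char. 1, Char. 2, Char. 5 the derived state is '0', and for the remaining characters it is '1'.
Char. 1: derived state '0' in Dromura, Haliella, Ophiina, and Telilis only — synapomorphy for {Dromura, Haliella, Ophiina, Telilis}.
Char. 2: derived state '0' in Ophiina and Telilis only — synapomorphy for {Ophiina, Telilis}.
Char. 3 (state '1') occurs in Dromura and Leptoura but conflicts with the nesting implied by the other characters — most parsimoniously interpreted as homoplasy.
Char. 4 (derived state '1') is unique to Ophiina (autapomorphy; uninformative for grouping).
Char. 5 (derived state '0') is shared by Dromura, Ophiina, and Telilis — a synapomorphy uniting that clade.
Char. 6 (derived state '1') is shared by all ingroup taxa — unites the whole ingroup.
Most parsimonious ingroup topology: (((Dromura,(Telilis,Ophiina)),Haliella),Leptoura).
Ophiina and Telilis form a cherry on this tree, so they are sister taxa.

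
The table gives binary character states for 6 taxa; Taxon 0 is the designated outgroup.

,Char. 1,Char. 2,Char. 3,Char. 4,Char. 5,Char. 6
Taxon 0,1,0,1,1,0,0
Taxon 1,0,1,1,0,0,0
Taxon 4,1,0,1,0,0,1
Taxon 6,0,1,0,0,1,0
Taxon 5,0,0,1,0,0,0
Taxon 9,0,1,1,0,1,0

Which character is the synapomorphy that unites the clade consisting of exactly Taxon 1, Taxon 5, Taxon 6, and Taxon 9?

Char. 1

Character polarity is set by the outgroup: the derived state is whichever differs from the outgroup's state, so for Char. 1, Char. 3, Char. 4 the derived state is '0', and for the remaining characters it is '1'.
Only Taxon 1, Taxon 5, Taxon 6, and Taxon 9 show the derived state '0' for Char. 1, supporting them as a clade.
Char. 2: derived state '1' in Taxon 1, Taxon 6, and Taxon 9 only — synapomorphy for {Taxon 1, Taxon 6, Taxon 9}.
Char. 3 (derived state '0') is unique to Taxon 6 (autapomorphy; uninformative for grouping).
All ingroup taxa share the derived state '0' for Char. 4; it defines the ingroup but does not resolve relationships within it.
Only Taxon 6 and Taxon 9 show the derived state '1' for Char. 5, supporting them as a clade.
Char. 6 (derived state '1') is unique to Taxon 4 (autapomorphy; uninformative for grouping).
Most parsimonious ingroup topology: (((Taxon 1,(Taxon 6,Taxon 9)),Taxon 5),Taxon 4).
The clade {Taxon 1, Taxon 5, Taxon 6, Taxon 9} is supported by Char. 1: its derived state '0' occurs in exactly those taxa and in no other taxon (including the outgroup).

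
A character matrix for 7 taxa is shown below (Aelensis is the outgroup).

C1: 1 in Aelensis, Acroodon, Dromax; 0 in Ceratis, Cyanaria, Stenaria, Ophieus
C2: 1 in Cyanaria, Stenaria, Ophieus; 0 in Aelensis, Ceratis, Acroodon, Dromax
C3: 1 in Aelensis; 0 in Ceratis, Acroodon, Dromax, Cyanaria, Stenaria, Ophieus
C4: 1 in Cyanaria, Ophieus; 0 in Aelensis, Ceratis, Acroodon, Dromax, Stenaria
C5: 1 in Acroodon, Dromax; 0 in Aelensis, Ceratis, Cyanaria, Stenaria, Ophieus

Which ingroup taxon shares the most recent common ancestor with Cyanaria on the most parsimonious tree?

Ophieus

Character polarity is set by the outgroup: the derived state is whichever differs from the outgroup's state, so for C1, C3 the derived state is '0', and for the remaining characters it is '1'.
C1: derived state '0' in Ceratis, Cyanaria, Ophieus, and Stenaria only — synapomorphy for {Ceratis, Cyanaria, Ophieus, Stenaria}.
C2 (derived state '1') is shared by Cyanaria, Ophieus, and Stenaria — a synapomorphy uniting that clade.
All ingroup taxa share the derived state '0' for C3; it defines the ingroup but does not resolve relationships within it.
C4 (derived state '1') is shared by Cyanaria and Ophieus — a synapomorphy uniting that clade.
C5 (derived state '1') is shared by Acroodon and Dromax — a synapomorphy uniting that clade.
Most parsimonious ingroup topology: ((Ceratis,((Cyanaria,Ophieus),Stenaria)),(Acroodon,Dromax)).
Cyanaria and Ophieus form a cherry on this tree, so they are sister taxa.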